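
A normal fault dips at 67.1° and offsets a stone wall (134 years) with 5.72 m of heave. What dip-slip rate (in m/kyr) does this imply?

110 m/kyr

dip-slip = heave / cos(dip) = 5.72 m / cos(67.1°) = 14.70 m
rate = 14.70 m / 134 years = 0.110 m/yr = 110 m/kyr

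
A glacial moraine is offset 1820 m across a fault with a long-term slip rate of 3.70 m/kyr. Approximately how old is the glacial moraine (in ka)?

492 ka

age = offset / rate = 1820 m / (3.70 m/kyr) = 492000 yr = 492 ka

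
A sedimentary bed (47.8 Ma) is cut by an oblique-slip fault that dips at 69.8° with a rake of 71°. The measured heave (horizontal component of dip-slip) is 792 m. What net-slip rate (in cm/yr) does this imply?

0.00507 cm/yr

dip-slip = heave / cos(dip) = 792 / cos(69.8°) = 2294 m
net slip = dip-slip / sin(rake) = 2294 / sin(71°) = 2426 m
rate = 2426 m / 47.8 Ma = 0.0000507 m/yr = 0.00507 cm/yr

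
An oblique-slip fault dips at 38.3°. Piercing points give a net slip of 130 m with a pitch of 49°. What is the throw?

60.8 m

dip-slip = net slip × sin(rake) = 130 m × sin(49°) = 98.11 m
throw = dip-slip × sin(dip) = 98.11 × sin(38.3°) = 60.8 m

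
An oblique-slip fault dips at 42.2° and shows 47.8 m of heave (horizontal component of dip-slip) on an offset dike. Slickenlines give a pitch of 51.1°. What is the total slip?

82.9 m

dip-slip = heave / cos(dip) = 47.8 / cos(42.2°) = 64.52 m
net slip = dip-slip / sin(rake) = 64.52 / sin(51.1°) = 82.9 m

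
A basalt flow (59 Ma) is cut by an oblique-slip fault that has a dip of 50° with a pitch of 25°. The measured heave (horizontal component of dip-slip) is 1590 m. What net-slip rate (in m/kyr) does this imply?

dip-slip = heave / cos(dip) = 1590 / cos(50°) = 2474 m
net slip = dip-slip / sin(rake) = 2474 / sin(25°) = 5853 m
rate = 5853 m / 59 Ma = 0.0000992 m/yr = 0.0992 m/kyr

0.0992 m/kyr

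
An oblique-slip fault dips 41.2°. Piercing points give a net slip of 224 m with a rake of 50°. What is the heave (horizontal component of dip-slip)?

129 m

dip-slip = net slip × sin(rake) = 224 m × sin(50°) = 171.6 m
heave = dip-slip × cos(dip) = 171.6 × cos(41.2°) = 129 m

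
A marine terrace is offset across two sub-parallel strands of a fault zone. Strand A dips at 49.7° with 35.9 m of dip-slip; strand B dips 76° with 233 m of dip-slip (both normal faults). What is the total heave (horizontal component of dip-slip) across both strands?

heave_A = 35.9 × cos(49.7°) = 23.22 m
heave_B = 233 × cos(76°) = 56.37 m
total = 23.22 + 56.37 = 79.6 m

79.6 m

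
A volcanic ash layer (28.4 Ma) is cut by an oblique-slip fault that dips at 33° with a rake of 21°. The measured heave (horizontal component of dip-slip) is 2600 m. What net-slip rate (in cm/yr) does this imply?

dip-slip = heave / cos(dip) = 2600 / cos(33°) = 3100 m
net slip = dip-slip / sin(rake) = 3100 / sin(21°) = 8651 m
rate = 8651 m / 28.4 Ma = 0.000305 m/yr = 0.0305 cm/yr

0.0305 cm/yr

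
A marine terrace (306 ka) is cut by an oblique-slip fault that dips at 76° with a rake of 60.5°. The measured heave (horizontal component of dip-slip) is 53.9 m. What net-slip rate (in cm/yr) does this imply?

0.0837 cm/yr

dip-slip = heave / cos(dip) = 53.9 / cos(76°) = 222.8 m
net slip = dip-slip / sin(rake) = 222.8 / sin(60.5°) = 256 m
rate = 256 m / 306 ka = 0.000837 m/yr = 0.0837 cm/yr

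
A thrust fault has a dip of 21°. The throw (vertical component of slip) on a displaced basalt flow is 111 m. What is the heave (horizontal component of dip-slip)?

289 m

heave = throw / tan(dip) = 111 / tan(21°) = 289 m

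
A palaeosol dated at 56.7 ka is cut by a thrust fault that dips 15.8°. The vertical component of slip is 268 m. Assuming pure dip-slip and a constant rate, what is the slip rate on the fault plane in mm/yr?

dip-slip = throw / sin(dip) = 268 m / sin(15.8°) = 984.3 m
rate = 984.3 m / 56.7 ka = 0.0174 m/yr = 17.4 mm/yr

17.4 mm/yr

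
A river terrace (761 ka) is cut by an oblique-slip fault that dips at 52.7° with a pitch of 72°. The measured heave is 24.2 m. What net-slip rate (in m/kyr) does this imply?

0.0552 m/kyr

dip-slip = heave / cos(dip) = 24.2 / cos(52.7°) = 39.93 m
net slip = dip-slip / sin(rake) = 39.93 / sin(72°) = 41.99 m
rate = 41.99 m / 761 ka = 0.0000552 m/yr = 0.0552 m/kyr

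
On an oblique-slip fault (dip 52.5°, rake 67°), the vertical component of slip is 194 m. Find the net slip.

dip-slip = throw / sin(dip) = 194 / sin(52.5°) = 244.5 m
net slip = dip-slip / sin(rake) = 244.5 / sin(67°) = 266 m

266 m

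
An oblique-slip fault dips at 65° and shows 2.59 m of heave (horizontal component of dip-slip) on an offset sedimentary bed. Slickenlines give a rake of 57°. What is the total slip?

dip-slip = heave / cos(dip) = 2.59 / cos(65°) = 6.128 m
net slip = dip-slip / sin(rake) = 6.128 / sin(57°) = 7.31 m

7.31 m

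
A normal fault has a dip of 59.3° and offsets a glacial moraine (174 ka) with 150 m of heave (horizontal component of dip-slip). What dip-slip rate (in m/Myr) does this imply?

1690 m/Myr

dip-slip = heave / cos(dip) = 150 m / cos(59.3°) = 293.8 m
rate = 293.8 m / 174 ka = 0.00169 m/yr = 1690 m/Myr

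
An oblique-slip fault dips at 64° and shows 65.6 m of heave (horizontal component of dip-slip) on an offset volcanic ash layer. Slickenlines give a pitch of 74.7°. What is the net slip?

155 m

dip-slip = heave / cos(dip) = 65.6 / cos(64°) = 149.6 m
net slip = dip-slip / sin(rake) = 149.6 / sin(74.7°) = 155 m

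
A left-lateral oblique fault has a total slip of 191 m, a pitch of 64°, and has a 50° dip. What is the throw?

132 m

dip-slip = net slip × sin(rake) = 191 m × sin(64°) = 171.7 m
throw = dip-slip × sin(dip) = 171.7 × sin(50°) = 132 m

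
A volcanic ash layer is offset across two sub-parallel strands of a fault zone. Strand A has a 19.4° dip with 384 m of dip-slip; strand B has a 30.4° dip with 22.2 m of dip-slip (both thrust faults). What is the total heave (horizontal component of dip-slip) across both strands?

heave_A = 384 × cos(19.4°) = 362.2 m
heave_B = 22.2 × cos(30.4°) = 19.15 m
total = 362.2 + 19.15 = 381 m

381 m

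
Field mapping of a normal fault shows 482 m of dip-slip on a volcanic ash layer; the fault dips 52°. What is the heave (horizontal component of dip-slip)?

297 m

heave = dip-slip × cos(dip) = 482 m × cos(52°) = 297 m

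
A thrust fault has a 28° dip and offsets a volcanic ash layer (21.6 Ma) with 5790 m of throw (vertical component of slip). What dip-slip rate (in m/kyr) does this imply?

0.571 m/kyr

dip-slip = throw / sin(dip) = 5790 m / sin(28°) = 12330 m
rate = 12330 m / 21.6 Ma = 0.000571 m/yr = 0.571 m/kyr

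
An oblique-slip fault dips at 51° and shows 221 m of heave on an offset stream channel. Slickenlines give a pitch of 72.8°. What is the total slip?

368 m

dip-slip = heave / cos(dip) = 221 / cos(51°) = 351.2 m
net slip = dip-slip / sin(rake) = 351.2 / sin(72.8°) = 368 m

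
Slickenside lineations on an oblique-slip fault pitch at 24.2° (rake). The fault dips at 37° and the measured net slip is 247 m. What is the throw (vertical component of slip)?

dip-slip = net slip × sin(rake) = 247 m × sin(24.2°) = 101.3 m
throw = dip-slip × sin(dip) = 101.3 × sin(37°) = 60.9 m

60.9 m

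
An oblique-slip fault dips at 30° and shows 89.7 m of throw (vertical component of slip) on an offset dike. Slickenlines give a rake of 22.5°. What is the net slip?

469 m

dip-slip = throw / sin(dip) = 89.7 / sin(30°) = 179.4 m
net slip = dip-slip / sin(rake) = 179.4 / sin(22.5°) = 469 m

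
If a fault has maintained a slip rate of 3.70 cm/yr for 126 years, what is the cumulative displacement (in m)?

4.66 m

slip = rate × time = 3.70 cm/yr × 126 years = 4.66 m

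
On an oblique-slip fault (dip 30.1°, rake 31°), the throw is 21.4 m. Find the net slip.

82.9 m

dip-slip = throw / sin(dip) = 21.4 / sin(30.1°) = 42.67 m
net slip = dip-slip / sin(rake) = 42.67 / sin(31°) = 82.9 m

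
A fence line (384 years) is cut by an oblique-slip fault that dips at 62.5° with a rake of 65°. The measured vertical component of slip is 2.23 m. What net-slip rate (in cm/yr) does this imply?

0.722 cm/yr

dip-slip = throw / sin(dip) = 2.23 / sin(62.5°) = 2.514 m
net slip = dip-slip / sin(rake) = 2.514 / sin(65°) = 2.774 m
rate = 2.774 m / 384 years = 0.00722 m/yr = 0.722 cm/yr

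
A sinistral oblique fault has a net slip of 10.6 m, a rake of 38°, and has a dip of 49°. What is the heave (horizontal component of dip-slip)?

dip-slip = net slip × sin(rake) = 10.6 m × sin(38°) = 6.526 m
heave = dip-slip × cos(dip) = 6.526 × cos(49°) = 4.28 m

4.28 m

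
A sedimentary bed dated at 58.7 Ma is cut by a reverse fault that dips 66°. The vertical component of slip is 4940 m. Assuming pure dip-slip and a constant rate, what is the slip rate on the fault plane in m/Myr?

92.1 m/Myr

dip-slip = throw / sin(dip) = 4940 m / sin(66°) = 5408 m
rate = 5408 m / 58.7 Ma = 0.0000921 m/yr = 92.1 m/Myr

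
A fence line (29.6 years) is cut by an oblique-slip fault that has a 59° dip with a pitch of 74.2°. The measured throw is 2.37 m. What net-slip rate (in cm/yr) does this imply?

dip-slip = throw / sin(dip) = 2.37 / sin(59°) = 2.765 m
net slip = dip-slip / sin(rake) = 2.765 / sin(74.2°) = 2.873 m
rate = 2.873 m / 29.6 years = 0.0971 m/yr = 9.71 cm/yr

9.71 cm/yr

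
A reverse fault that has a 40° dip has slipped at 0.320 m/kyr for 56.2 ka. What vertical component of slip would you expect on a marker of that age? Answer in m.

11.6 m

dip-slip = rate × time = 0.320 m/kyr × 56.2 ka = 17.98 m
throw = dip-slip × sin(dip) = 17.98 × sin(40°) = 11.6 m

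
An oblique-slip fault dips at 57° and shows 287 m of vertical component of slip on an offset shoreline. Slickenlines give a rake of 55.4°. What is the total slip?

dip-slip = throw / sin(dip) = 287 / sin(57°) = 342.2 m
net slip = dip-slip / sin(rake) = 342.2 / sin(55.4°) = 416 m

416 m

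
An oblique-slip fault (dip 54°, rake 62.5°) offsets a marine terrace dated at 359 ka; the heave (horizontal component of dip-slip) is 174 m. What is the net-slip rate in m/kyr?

0.930 m/kyr

dip-slip = heave / cos(dip) = 174 / cos(54°) = 296 m
net slip = dip-slip / sin(rake) = 296 / sin(62.5°) = 333.7 m
rate = 333.7 m / 359 ka = 0.000930 m/yr = 0.930 m/kyr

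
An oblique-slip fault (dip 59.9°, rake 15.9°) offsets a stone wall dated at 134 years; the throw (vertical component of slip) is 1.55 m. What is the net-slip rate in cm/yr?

4.88 cm/yr

dip-slip = throw / sin(dip) = 1.55 / sin(59.9°) = 1.792 m
net slip = dip-slip / sin(rake) = 1.792 / sin(15.9°) = 6.540 m
rate = 6.540 m / 134 years = 0.0488 m/yr = 4.88 cm/yr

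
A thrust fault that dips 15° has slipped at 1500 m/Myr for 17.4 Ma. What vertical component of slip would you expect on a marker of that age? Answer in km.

dip-slip = rate × time = 1500 m/Myr × 17.4 Ma = 26100 m
throw = dip-slip × sin(dip) = 26100 × sin(15°) = 6760 m = 6.76 km

6.76 km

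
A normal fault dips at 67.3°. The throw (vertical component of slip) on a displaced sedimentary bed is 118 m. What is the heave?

heave = throw / tan(dip) = 118 / tan(67.3°) = 49.4 m

49.4 m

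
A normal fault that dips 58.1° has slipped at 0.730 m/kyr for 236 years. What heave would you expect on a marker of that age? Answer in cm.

dip-slip = rate × time = 0.730 m/kyr × 236 years = 0.1723 m
heave = dip-slip × cos(dip) = 0.1723 × cos(58.1°) = 0.0910 m = 9.10 cm

9.10 cm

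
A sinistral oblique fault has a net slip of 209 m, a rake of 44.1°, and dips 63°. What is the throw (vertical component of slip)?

dip-slip = net slip × sin(rake) = 209 m × sin(44.1°) = 145.4 m
throw = dip-slip × sin(dip) = 145.4 × sin(63°) = 130 m

130 m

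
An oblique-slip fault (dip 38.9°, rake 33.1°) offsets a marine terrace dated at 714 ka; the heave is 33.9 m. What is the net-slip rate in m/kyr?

dip-slip = heave / cos(dip) = 33.9 / cos(38.9°) = 43.56 m
net slip = dip-slip / sin(rake) = 43.56 / sin(33.1°) = 79.76 m
rate = 79.76 m / 714 ka = 0.000112 m/yr = 0.112 m/kyr

0.112 m/kyr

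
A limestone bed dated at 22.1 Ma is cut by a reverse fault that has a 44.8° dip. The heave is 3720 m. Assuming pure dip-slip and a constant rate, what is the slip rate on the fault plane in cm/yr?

dip-slip = heave / cos(dip) = 3720 m / cos(44.8°) = 5243 m
rate = 5243 m / 22.1 Ma = 0.000237 m/yr = 0.0237 cm/yr

0.0237 cm/yr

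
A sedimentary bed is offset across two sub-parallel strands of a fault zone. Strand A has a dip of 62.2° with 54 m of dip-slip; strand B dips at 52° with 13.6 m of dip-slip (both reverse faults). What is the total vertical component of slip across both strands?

58.5 m

throw_A = 54 × sin(62.2°) = 47.77 m
throw_B = 13.6 × sin(52°) = 10.72 m
total = 47.77 + 10.72 = 58.5 m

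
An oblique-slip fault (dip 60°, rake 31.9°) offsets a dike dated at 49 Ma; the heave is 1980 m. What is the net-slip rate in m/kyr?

0.153 m/kyr

dip-slip = heave / cos(dip) = 1980 / cos(60°) = 3960 m
net slip = dip-slip / sin(rake) = 3960 / sin(31.9°) = 7494 m
rate = 7494 m / 49 Ma = 0.000153 m/yr = 0.153 m/kyr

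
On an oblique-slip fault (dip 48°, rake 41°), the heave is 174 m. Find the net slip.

dip-slip = heave / cos(dip) = 174 / cos(48°) = 260 m
net slip = dip-slip / sin(rake) = 260 / sin(41°) = 396 m

396 m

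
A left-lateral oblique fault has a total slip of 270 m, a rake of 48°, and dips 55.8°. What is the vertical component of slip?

dip-slip = net slip × sin(rake) = 270 m × sin(48°) = 200.6 m
throw = dip-slip × sin(dip) = 200.6 × sin(55.8°) = 166 m

166 m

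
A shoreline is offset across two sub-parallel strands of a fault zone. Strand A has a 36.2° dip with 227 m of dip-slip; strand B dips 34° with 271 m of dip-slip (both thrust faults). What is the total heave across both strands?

408 m

heave_A = 227 × cos(36.2°) = 183.2 m
heave_B = 271 × cos(34°) = 224.7 m
total = 183.2 + 224.7 = 408 m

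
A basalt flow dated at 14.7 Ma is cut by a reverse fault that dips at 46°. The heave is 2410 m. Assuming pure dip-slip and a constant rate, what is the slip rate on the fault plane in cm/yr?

0.0236 cm/yr

dip-slip = heave / cos(dip) = 2410 m / cos(46°) = 3469 m
rate = 3469 m / 14.7 Ma = 0.000236 m/yr = 0.0236 cm/yr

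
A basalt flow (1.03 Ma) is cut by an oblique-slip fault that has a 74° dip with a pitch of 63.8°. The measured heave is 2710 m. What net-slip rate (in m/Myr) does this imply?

10600 m/Myr

dip-slip = heave / cos(dip) = 2710 / cos(74°) = 9832 m
net slip = dip-slip / sin(rake) = 9832 / sin(63.8°) = 10960 m
rate = 10960 m / 1.03 Ma = 0.0106 m/yr = 10600 m/Myr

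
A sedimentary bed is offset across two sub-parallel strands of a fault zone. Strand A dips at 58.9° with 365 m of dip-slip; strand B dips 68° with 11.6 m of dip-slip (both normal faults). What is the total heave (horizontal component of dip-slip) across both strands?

heave_A = 365 × cos(58.9°) = 188.5 m
heave_B = 11.6 × cos(68°) = 4.345 m
total = 188.5 + 4.345 = 193 m

193 m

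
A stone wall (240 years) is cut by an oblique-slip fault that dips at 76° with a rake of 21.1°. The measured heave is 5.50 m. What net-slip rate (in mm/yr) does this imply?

263 mm/yr

dip-slip = heave / cos(dip) = 5.50 / cos(76°) = 22.73 m
net slip = dip-slip / sin(rake) = 22.73 / sin(21.1°) = 63.15 m
rate = 63.15 m / 240 years = 0.263 m/yr = 263 mm/yr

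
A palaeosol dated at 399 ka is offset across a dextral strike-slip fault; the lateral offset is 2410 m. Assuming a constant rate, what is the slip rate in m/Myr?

6040 m/Myr

rate = 2410 m / 399 ka = 0.00604 m/yr = 6040 m/Myr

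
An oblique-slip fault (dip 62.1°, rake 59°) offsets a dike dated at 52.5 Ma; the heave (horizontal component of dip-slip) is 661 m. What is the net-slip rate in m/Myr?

dip-slip = heave / cos(dip) = 661 / cos(62.1°) = 1413 m
net slip = dip-slip / sin(rake) = 1413 / sin(59°) = 1648 m
rate = 1648 m / 52.5 Ma = 0.0000314 m/yr = 31.4 m/Myr

31.4 m/Myr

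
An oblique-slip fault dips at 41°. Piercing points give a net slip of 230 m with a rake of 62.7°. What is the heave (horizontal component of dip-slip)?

154 m

dip-slip = net slip × sin(rake) = 230 m × sin(62.7°) = 204.4 m
heave = dip-slip × cos(dip) = 204.4 × cos(41°) = 154 m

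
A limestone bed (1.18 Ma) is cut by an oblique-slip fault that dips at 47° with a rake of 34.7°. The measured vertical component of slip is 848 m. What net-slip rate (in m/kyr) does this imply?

1.73 m/kyr

dip-slip = throw / sin(dip) = 848 / sin(47°) = 1159 m
net slip = dip-slip / sin(rake) = 1159 / sin(34.7°) = 2037 m
rate = 2037 m / 1.18 Ma = 0.00173 m/yr = 1.73 m/kyr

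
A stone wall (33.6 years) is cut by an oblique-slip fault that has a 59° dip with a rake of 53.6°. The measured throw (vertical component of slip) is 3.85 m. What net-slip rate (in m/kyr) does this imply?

dip-slip = throw / sin(dip) = 3.85 / sin(59°) = 4.492 m
net slip = dip-slip / sin(rake) = 4.492 / sin(53.6°) = 5.580 m
rate = 5.580 m / 33.6 years = 0.166 m/yr = 166 m/kyr

166 m/kyr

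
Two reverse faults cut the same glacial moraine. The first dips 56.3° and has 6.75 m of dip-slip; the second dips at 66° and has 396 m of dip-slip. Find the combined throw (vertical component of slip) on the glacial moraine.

throw_A = 6.75 × sin(56.3°) = 5.616 m
throw_B = 396 × sin(66°) = 361.8 m
total = 5.616 + 361.8 = 367 m

367 m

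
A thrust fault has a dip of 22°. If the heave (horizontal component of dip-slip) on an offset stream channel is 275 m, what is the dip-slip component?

297 m

dip-slip = heave / cos(dip) = 275 / cos(22°) = 297 m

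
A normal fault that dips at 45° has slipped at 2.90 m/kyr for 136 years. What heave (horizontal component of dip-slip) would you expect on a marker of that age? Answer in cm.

dip-slip = rate × time = 2.90 m/kyr × 136 years = 0.3944 m
heave = dip-slip × cos(dip) = 0.3944 × cos(45°) = 0.279 m = 27.9 cm

27.9 cm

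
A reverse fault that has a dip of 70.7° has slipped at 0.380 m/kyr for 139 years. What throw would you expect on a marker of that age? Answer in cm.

dip-slip = rate × time = 0.380 m/kyr × 139 years = 0.05282 m
throw = dip-slip × sin(dip) = 0.05282 × sin(70.7°) = 0.0499 m = 4.99 cm

4.99 cm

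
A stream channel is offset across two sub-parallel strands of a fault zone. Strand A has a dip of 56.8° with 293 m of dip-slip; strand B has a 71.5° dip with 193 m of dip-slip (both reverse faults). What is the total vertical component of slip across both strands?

throw_A = 293 × sin(56.8°) = 245.2 m
throw_B = 193 × sin(71.5°) = 183 m
total = 245.2 + 183 = 428 m

428 m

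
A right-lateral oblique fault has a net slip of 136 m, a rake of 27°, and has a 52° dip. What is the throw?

48.7 m

dip-slip = net slip × sin(rake) = 136 m × sin(27°) = 61.74 m
throw = dip-slip × sin(dip) = 61.74 × sin(52°) = 48.7 m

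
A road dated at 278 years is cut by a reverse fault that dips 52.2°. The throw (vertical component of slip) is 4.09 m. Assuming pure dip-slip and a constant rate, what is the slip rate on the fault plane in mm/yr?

18.6 mm/yr

dip-slip = throw / sin(dip) = 4.09 m / sin(52.2°) = 5.176 m
rate = 5.176 m / 278 years = 0.0186 m/yr = 18.6 mm/yr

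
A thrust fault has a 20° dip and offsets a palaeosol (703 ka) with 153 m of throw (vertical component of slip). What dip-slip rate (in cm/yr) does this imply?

dip-slip = throw / sin(dip) = 153 m / sin(20°) = 447.3 m
rate = 447.3 m / 703 ka = 0.000636 m/yr = 0.0636 cm/yr

0.0636 cm/yr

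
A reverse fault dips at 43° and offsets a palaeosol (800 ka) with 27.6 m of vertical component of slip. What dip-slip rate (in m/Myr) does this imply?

50.6 m/Myr

dip-slip = throw / sin(dip) = 27.6 m / sin(43°) = 40.47 m
rate = 40.47 m / 800 ka = 0.0000506 m/yr = 50.6 m/Myr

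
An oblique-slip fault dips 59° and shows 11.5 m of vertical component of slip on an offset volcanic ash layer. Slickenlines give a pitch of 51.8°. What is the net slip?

17.1 m

dip-slip = throw / sin(dip) = 11.5 / sin(59°) = 13.42 m
net slip = dip-slip / sin(rake) = 13.42 / sin(51.8°) = 17.1 m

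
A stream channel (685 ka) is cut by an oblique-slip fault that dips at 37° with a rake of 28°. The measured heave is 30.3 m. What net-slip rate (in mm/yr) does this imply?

0.118 mm/yr

dip-slip = heave / cos(dip) = 30.3 / cos(37°) = 37.94 m
net slip = dip-slip / sin(rake) = 37.94 / sin(28°) = 80.81 m
rate = 80.81 m / 685 ka = 0.000118 m/yr = 0.118 mm/yr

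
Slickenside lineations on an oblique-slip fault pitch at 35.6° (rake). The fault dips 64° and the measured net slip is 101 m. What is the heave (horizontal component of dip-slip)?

dip-slip = net slip × sin(rake) = 101 m × sin(35.6°) = 58.79 m
heave = dip-slip × cos(dip) = 58.79 × cos(64°) = 25.8 m

25.8 m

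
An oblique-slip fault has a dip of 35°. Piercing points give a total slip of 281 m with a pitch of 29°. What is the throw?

dip-slip = net slip × sin(rake) = 281 m × sin(29°) = 136.2 m
throw = dip-slip × sin(dip) = 136.2 × sin(35°) = 78.1 m

78.1 m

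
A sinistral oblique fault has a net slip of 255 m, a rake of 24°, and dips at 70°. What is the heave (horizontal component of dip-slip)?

35.5 m

dip-slip = net slip × sin(rake) = 255 m × sin(24°) = 103.7 m
heave = dip-slip × cos(dip) = 103.7 × cos(70°) = 35.5 m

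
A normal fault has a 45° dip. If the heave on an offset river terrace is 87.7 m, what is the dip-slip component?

124 m

dip-slip = heave / cos(dip) = 87.7 / cos(45°) = 124 m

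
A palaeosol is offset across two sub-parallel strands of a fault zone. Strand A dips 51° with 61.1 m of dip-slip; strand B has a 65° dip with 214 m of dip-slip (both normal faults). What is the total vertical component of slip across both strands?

241 m

throw_A = 61.1 × sin(51°) = 47.48 m
throw_B = 214 × sin(65°) = 193.9 m
total = 47.48 + 193.9 = 241 m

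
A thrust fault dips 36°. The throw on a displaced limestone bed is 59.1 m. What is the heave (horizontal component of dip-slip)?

heave = throw / tan(dip) = 59.1 / tan(36°) = 81.3 m

81.3 m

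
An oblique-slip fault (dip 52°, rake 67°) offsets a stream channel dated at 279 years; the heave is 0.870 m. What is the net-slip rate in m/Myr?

dip-slip = heave / cos(dip) = 0.870 / cos(52°) = 1.413 m
net slip = dip-slip / sin(rake) = 1.413 / sin(67°) = 1.535 m
rate = 1.535 m / 279 years = 0.00550 m/yr = 5500 m/Myr

5500 m/Myr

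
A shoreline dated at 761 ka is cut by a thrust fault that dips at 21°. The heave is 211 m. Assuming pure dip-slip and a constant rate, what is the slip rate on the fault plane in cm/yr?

0.0297 cm/yr

dip-slip = heave / cos(dip) = 211 m / cos(21°) = 226 m
rate = 226 m / 761 ka = 0.000297 m/yr = 0.0297 cm/yr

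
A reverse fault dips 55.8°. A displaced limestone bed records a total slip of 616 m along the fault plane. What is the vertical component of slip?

509 m

throw = dip-slip × sin(dip) = 616 m × sin(55.8°) = 509 m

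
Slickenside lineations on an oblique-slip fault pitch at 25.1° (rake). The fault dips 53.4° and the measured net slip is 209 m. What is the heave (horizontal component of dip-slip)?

52.9 m

dip-slip = net slip × sin(rake) = 209 m × sin(25.1°) = 88.66 m
heave = dip-slip × cos(dip) = 88.66 × cos(53.4°) = 52.9 m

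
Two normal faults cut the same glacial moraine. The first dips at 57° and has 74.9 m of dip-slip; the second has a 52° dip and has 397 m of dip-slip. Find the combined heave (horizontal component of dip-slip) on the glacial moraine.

285 m

heave_A = 74.9 × cos(57°) = 40.79 m
heave_B = 397 × cos(52°) = 244.4 m
total = 40.79 + 244.4 = 285 m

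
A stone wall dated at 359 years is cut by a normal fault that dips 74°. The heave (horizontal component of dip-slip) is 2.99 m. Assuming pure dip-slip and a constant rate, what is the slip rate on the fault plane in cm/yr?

dip-slip = heave / cos(dip) = 2.99 m / cos(74°) = 10.85 m
rate = 10.85 m / 359 years = 0.0302 m/yr = 3.02 cm/yr

3.02 cm/yr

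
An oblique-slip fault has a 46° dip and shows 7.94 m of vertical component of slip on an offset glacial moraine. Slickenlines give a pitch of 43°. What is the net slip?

dip-slip = throw / sin(dip) = 7.94 / sin(46°) = 11.04 m
net slip = dip-slip / sin(rake) = 11.04 / sin(43°) = 16.2 m

16.2 m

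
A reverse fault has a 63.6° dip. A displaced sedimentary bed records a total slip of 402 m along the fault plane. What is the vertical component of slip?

360 m

throw = dip-slip × sin(dip) = 402 m × sin(63.6°) = 360 m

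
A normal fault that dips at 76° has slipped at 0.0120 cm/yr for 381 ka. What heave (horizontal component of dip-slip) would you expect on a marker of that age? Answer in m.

dip-slip = rate × time = 0.0120 cm/yr × 381 ka = 45.72 m
heave = dip-slip × cos(dip) = 45.72 × cos(76°) = 11.1 m

11.1 m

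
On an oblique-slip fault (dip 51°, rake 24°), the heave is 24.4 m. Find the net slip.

dip-slip = heave / cos(dip) = 24.4 / cos(51°) = 38.77 m
net slip = dip-slip / sin(rake) = 38.77 / sin(24°) = 95.3 m

95.3 m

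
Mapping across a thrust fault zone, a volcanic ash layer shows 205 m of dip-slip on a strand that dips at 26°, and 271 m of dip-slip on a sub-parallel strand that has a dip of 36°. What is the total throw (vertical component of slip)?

249 m

throw_A = 205 × sin(26°) = 89.87 m
throw_B = 271 × sin(36°) = 159.3 m
total = 89.87 + 159.3 = 249 m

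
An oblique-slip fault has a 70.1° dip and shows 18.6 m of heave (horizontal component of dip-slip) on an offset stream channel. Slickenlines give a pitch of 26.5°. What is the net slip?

dip-slip = heave / cos(dip) = 18.6 / cos(70.1°) = 54.64 m
net slip = dip-slip / sin(rake) = 54.64 / sin(26.5°) = 122 m

122 m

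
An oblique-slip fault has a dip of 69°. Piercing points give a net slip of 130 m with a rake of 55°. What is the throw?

dip-slip = net slip × sin(rake) = 130 m × sin(55°) = 106.5 m
throw = dip-slip × sin(dip) = 106.5 × sin(69°) = 99.4 m

99.4 m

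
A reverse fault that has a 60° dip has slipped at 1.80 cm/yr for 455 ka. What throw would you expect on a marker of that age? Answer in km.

7.09 km

dip-slip = rate × time = 1.80 cm/yr × 455 ka = 8190 m
throw = dip-slip × sin(dip) = 8190 × sin(60°) = 7090 m = 7.09 km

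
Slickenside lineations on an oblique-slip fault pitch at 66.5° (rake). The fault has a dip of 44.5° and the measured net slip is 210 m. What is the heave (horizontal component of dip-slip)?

dip-slip = net slip × sin(rake) = 210 m × sin(66.5°) = 192.6 m
heave = dip-slip × cos(dip) = 192.6 × cos(44.5°) = 137 m

137 m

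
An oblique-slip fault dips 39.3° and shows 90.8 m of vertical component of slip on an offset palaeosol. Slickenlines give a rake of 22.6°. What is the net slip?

dip-slip = throw / sin(dip) = 90.8 / sin(39.3°) = 143.4 m
net slip = dip-slip / sin(rake) = 143.4 / sin(22.6°) = 373 m

373 m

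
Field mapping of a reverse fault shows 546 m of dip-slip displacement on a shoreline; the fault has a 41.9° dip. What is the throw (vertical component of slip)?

throw = dip-slip × sin(dip) = 546 m × sin(41.9°) = 365 m

365 m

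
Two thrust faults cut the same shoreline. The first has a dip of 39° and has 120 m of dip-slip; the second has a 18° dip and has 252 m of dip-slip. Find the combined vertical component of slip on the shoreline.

153 m

throw_A = 120 × sin(39°) = 75.52 m
throw_B = 252 × sin(18°) = 77.87 m
total = 75.52 + 77.87 = 153 m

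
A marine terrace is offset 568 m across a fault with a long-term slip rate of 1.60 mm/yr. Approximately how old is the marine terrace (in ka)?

age = offset / rate = 568 m / (1.60 mm/yr) = 355000 yr = 355 ka

355 ka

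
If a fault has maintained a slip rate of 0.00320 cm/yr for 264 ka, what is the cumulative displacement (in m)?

slip = rate × time = 0.00320 cm/yr × 264 ka = 8.45 m

8.45 m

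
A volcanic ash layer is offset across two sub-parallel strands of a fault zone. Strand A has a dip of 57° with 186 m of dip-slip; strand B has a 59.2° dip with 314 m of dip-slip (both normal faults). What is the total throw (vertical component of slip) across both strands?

426 m

throw_A = 186 × sin(57°) = 156 m
throw_B = 314 × sin(59.2°) = 269.7 m
total = 156 + 269.7 = 426 m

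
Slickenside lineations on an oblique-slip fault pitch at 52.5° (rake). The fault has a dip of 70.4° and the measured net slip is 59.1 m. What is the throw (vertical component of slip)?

dip-slip = net slip × sin(rake) = 59.1 m × sin(52.5°) = 46.89 m
throw = dip-slip × sin(dip) = 46.89 × sin(70.4°) = 44.2 m

44.2 m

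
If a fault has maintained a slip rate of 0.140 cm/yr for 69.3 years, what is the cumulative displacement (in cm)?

slip = rate × time = 0.140 cm/yr × 69.3 years = 0.0970 m = 9.70 cm

9.70 cm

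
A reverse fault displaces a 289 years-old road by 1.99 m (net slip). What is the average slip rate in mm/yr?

rate = 1.99 m / 289 years = 0.00689 m/yr = 6.89 mm/yr

6.89 mm/yr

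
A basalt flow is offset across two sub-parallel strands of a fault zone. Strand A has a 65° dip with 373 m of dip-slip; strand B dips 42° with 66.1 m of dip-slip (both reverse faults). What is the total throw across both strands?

throw_A = 373 × sin(65°) = 338.1 m
throw_B = 66.1 × sin(42°) = 44.23 m
total = 338.1 + 44.23 = 382 m

382 m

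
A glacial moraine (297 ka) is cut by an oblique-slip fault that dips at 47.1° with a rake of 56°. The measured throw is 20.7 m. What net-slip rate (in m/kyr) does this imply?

dip-slip = throw / sin(dip) = 20.7 / sin(47.1°) = 28.26 m
net slip = dip-slip / sin(rake) = 28.26 / sin(56°) = 34.08 m
rate = 34.08 m / 297 ka = 0.000115 m/yr = 0.115 m/kyr

0.115 m/kyr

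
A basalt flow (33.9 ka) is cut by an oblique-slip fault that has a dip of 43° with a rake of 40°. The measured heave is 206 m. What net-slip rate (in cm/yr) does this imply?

1.29 cm/yr

dip-slip = heave / cos(dip) = 206 / cos(43°) = 281.7 m
net slip = dip-slip / sin(rake) = 281.7 / sin(40°) = 438.2 m
rate = 438.2 m / 33.9 ka = 0.0129 m/yr = 1.29 cm/yr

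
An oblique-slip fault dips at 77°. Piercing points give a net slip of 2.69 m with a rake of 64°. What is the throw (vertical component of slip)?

2.36 m

dip-slip = net slip × sin(rake) = 2.69 m × sin(64°) = 2.418 m
throw = dip-slip × sin(dip) = 2.418 × sin(77°) = 2.36 m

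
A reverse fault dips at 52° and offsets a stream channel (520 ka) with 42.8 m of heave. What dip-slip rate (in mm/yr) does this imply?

0.134 mm/yr

dip-slip = heave / cos(dip) = 42.8 m / cos(52°) = 69.52 m
rate = 69.52 m / 520 ka = 0.000134 m/yr = 0.134 mm/yr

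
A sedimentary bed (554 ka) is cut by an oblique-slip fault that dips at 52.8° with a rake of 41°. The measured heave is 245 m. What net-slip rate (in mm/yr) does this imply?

dip-slip = heave / cos(dip) = 245 / cos(52.8°) = 405.2 m
net slip = dip-slip / sin(rake) = 405.2 / sin(41°) = 617.7 m
rate = 617.7 m / 554 ka = 0.00111 m/yr = 1.11 mm/yr

1.11 mm/yr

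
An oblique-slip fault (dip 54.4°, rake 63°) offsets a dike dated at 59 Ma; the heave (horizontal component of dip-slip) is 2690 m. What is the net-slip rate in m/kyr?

dip-slip = heave / cos(dip) = 2690 / cos(54.4°) = 4621 m
net slip = dip-slip / sin(rake) = 4621 / sin(63°) = 5186 m
rate = 5186 m / 59 Ma = 0.0000879 m/yr = 0.0879 m/kyr

0.0879 m/kyr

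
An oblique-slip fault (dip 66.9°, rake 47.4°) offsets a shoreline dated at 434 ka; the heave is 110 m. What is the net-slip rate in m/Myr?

dip-slip = heave / cos(dip) = 110 / cos(66.9°) = 280.4 m
net slip = dip-slip / sin(rake) = 280.4 / sin(47.4°) = 380.9 m
rate = 380.9 m / 434 ka = 0.000878 m/yr = 878 m/Myr

878 m/Myr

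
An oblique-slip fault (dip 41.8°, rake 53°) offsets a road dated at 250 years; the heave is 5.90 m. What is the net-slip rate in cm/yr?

dip-slip = heave / cos(dip) = 5.90 / cos(41.8°) = 7.914 m
net slip = dip-slip / sin(rake) = 7.914 / sin(53°) = 9.910 m
rate = 9.910 m / 250 years = 0.0396 m/yr = 3.96 cm/yr

3.96 cm/yr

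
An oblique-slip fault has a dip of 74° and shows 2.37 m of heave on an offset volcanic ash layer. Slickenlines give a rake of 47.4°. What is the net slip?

dip-slip = heave / cos(dip) = 2.37 / cos(74°) = 8.598 m
net slip = dip-slip / sin(rake) = 8.598 / sin(47.4°) = 11.7 m

11.7 m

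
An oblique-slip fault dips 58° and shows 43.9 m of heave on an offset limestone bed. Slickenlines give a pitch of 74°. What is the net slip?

86.2 m

dip-slip = heave / cos(dip) = 43.9 / cos(58°) = 82.84 m
net slip = dip-slip / sin(rake) = 82.84 / sin(74°) = 86.2 m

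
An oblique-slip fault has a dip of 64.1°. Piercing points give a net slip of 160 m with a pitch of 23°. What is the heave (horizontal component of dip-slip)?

27.3 m

dip-slip = net slip × sin(rake) = 160 m × sin(23°) = 62.52 m
heave = dip-slip × cos(dip) = 62.52 × cos(64.1°) = 27.3 m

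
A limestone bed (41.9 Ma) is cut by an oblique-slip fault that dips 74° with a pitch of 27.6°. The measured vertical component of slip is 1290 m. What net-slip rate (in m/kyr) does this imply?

0.0691 m/kyr

dip-slip = throw / sin(dip) = 1290 / sin(74°) = 1342 m
net slip = dip-slip / sin(rake) = 1342 / sin(27.6°) = 2897 m
rate = 2897 m / 41.9 Ma = 0.0000691 m/yr = 0.0691 m/kyr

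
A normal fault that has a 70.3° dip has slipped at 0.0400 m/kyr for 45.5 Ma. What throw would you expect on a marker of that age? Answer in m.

1710 m

dip-slip = rate × time = 0.0400 m/kyr × 45.5 Ma = 1820 m
throw = dip-slip × sin(dip) = 1820 × sin(70.3°) = 1710 m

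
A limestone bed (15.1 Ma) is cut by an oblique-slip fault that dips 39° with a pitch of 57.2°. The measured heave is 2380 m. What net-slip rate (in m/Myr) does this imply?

dip-slip = heave / cos(dip) = 2380 / cos(39°) = 3062 m
net slip = dip-slip / sin(rake) = 3062 / sin(57.2°) = 3643 m
rate = 3643 m / 15.1 Ma = 0.000241 m/yr = 241 m/Myr

241 m/Myr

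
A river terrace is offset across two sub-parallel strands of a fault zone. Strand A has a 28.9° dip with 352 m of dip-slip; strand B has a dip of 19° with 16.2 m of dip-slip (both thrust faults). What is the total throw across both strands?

throw_A = 352 × sin(28.9°) = 170.1 m
throw_B = 16.2 × sin(19°) = 5.274 m
total = 170.1 + 5.274 = 175 m

175 m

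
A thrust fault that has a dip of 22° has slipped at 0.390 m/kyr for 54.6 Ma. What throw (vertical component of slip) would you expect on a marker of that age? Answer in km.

dip-slip = rate × time = 0.390 m/kyr × 54.6 Ma = 21290 m
throw = dip-slip × sin(dip) = 21290 × sin(22°) = 7980 m = 7.98 km

7.98 km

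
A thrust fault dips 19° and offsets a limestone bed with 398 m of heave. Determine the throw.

137 m

throw = heave × tan(dip) = 398 × tan(19°) = 137 m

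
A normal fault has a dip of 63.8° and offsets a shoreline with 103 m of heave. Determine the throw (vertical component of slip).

209 m

throw = heave × tan(dip) = 103 × tan(63.8°) = 209 m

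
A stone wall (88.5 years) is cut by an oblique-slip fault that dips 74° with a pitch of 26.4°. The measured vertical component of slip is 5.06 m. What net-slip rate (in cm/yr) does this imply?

13.4 cm/yr

dip-slip = throw / sin(dip) = 5.06 / sin(74°) = 5.264 m
net slip = dip-slip / sin(rake) = 5.264 / sin(26.4°) = 11.84 m
rate = 11.84 m / 88.5 years = 0.134 m/yr = 13.4 cm/yr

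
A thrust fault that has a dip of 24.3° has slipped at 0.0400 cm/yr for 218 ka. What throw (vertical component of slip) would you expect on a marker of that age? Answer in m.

35.9 m

dip-slip = rate × time = 0.0400 cm/yr × 218 ka = 87.20 m
throw = dip-slip × sin(dip) = 87.20 × sin(24.3°) = 35.9 m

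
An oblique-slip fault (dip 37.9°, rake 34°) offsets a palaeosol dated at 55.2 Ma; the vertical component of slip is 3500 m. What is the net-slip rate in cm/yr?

dip-slip = throw / sin(dip) = 3500 / sin(37.9°) = 5698 m
net slip = dip-slip / sin(rake) = 5698 / sin(34°) = 10190 m
rate = 10190 m / 55.2 Ma = 0.000185 m/yr = 0.0185 cm/yr

0.0185 cm/yr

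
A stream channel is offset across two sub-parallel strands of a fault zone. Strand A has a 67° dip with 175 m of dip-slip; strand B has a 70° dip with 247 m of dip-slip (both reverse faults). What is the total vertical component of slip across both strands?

393 m

throw_A = 175 × sin(67°) = 161.1 m
throw_B = 247 × sin(70°) = 232.1 m
total = 161.1 + 232.1 = 393 m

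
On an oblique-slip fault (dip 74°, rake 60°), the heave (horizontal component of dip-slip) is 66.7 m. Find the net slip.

279 m

dip-slip = heave / cos(dip) = 66.7 / cos(74°) = 242 m
net slip = dip-slip / sin(rake) = 242 / sin(60°) = 279 m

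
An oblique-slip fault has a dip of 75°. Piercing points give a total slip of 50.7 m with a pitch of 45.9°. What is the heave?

dip-slip = net slip × sin(rake) = 50.7 m × sin(45.9°) = 36.41 m
heave = dip-slip × cos(dip) = 36.41 × cos(75°) = 9.42 m

9.42 m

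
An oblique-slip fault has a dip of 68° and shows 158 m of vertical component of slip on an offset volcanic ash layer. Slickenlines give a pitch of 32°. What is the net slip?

dip-slip = throw / sin(dip) = 158 / sin(68°) = 170.4 m
net slip = dip-slip / sin(rake) = 170.4 / sin(32°) = 322 m

322 m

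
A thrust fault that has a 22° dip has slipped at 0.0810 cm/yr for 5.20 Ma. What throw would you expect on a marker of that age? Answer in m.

dip-slip = rate × time = 0.0810 cm/yr × 5.20 Ma = 4212 m
throw = dip-slip × sin(dip) = 4212 × sin(22°) = 1580 m

1580 m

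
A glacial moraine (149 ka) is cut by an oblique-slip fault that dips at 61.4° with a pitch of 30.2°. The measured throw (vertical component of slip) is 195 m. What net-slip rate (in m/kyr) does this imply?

dip-slip = throw / sin(dip) = 195 / sin(61.4°) = 222.1 m
net slip = dip-slip / sin(rake) = 222.1 / sin(30.2°) = 441.5 m
rate = 441.5 m / 149 ka = 0.00296 m/yr = 2.96 m/kyr

2.96 m/kyr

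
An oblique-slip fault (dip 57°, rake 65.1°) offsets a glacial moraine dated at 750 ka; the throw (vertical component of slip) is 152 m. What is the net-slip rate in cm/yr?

dip-slip = throw / sin(dip) = 152 / sin(57°) = 181.2 m
net slip = dip-slip / sin(rake) = 181.2 / sin(65.1°) = 199.8 m
rate = 199.8 m / 750 ka = 0.000266 m/yr = 0.0266 cm/yr

0.0266 cm/yr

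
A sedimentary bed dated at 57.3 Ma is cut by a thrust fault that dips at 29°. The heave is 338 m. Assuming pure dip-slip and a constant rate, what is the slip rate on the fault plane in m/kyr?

dip-slip = heave / cos(dip) = 338 m / cos(29°) = 386.5 m
rate = 386.5 m / 57.3 Ma = 0.00000674 m/yr = 0.00674 m/kyr

0.00674 m/kyr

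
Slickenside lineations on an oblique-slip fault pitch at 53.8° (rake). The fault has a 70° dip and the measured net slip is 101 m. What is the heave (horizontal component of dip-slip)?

dip-slip = net slip × sin(rake) = 101 m × sin(53.8°) = 81.50 m
heave = dip-slip × cos(dip) = 81.50 × cos(70°) = 27.9 m

27.9 m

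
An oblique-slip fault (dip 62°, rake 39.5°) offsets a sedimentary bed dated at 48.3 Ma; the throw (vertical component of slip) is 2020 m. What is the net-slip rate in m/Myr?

74.5 m/Myr

dip-slip = throw / sin(dip) = 2020 / sin(62°) = 2288 m
net slip = dip-slip / sin(rake) = 2288 / sin(39.5°) = 3597 m
rate = 3597 m / 48.3 Ma = 0.0000745 m/yr = 74.5 m/Myr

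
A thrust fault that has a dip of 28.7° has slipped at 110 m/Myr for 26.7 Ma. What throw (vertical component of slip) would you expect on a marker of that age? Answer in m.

1410 m

dip-slip = rate × time = 110 m/Myr × 26.7 Ma = 2937 m
throw = dip-slip × sin(dip) = 2937 × sin(28.7°) = 1410 m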